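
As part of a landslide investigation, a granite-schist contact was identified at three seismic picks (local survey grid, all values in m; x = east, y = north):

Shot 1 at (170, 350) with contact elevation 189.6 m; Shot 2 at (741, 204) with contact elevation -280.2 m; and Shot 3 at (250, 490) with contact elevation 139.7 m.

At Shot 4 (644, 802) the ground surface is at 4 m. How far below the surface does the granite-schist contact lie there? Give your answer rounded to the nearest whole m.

Let the plane be z = a·x + b·y + c.
Shot 2−Shot 1: 571a − 146b = −469.8;  Shot 3−Shot 1: 80a + 140b = −49.9.
Solving gives a = −0.79740, b = 0.09923.
Then c = 189.6 − a·170 − b·350 = 290.43.
At (644, 802): z_contact = −513.5 + 79.6 + 290.43 = -143.5 m.
Depth below ground = 4 − (-143.5) = 148 m.

148 m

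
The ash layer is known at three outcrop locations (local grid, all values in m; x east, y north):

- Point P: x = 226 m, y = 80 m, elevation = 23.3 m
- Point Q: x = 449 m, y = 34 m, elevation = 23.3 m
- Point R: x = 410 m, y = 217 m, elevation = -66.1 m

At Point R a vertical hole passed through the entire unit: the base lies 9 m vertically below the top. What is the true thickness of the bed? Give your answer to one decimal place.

8.0 m

Two edge vectors: Point P→Point Q = (223, -46, 0), Point P→Point R = (184, 137, -89.4).
Normal n = (Point P→Point Q) × (Point P→Point R) = (4112.4, 19936.2, 39015).
So ∂z/∂x = −n_x/n_z = −0.10541 and ∂z/∂y = −n_y/n_z = −0.51099.
|∇z| = √(a²+b²) = 0.52175, so dip δ = arctan(0.52175) = 27.55°.
True thickness = vertical thickness × cos δ = 9 × cos 27.55° = 8.0 m.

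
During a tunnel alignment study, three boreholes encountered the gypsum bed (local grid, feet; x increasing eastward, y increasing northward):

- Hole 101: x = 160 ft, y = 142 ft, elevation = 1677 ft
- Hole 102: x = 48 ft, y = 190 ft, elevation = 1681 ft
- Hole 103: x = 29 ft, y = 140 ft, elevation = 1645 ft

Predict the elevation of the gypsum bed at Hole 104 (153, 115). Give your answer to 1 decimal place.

1658.3 ft

Two edge vectors: Hole 101→Hole 102 = (-112, 48, 4), Hole 101→Hole 103 = (-131, -2, -32).
Normal n = (Hole 101→Hole 102) × (Hole 101→Hole 103) = (-1528, -4108, 6512).
So ∂z/∂x = −n_x/n_z = 0.23464 and ∂z/∂y = −n_y/n_z = 0.63084.
Intercept c from Hole 101: 1677 − 37.54 − 89.58 = 1549.88.
At (153, 115): z = 35.9 + 72.5 + 1549.88 = 1658.3 ft.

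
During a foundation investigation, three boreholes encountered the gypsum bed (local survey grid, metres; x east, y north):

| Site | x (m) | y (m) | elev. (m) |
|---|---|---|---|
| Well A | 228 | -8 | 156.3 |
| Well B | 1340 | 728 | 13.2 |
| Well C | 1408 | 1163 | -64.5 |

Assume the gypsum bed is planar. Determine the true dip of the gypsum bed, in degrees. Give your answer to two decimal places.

10.05°

Let the plane be z = a·x + b·y + c.
Well B−Well A: 1112a + 736b = −143.1;  Well C−Well A: 1180a + 1171b = −220.8.
Solving gives a = −0.01167, b = −0.17680.
Gradient magnitude |∇z| = √(a² + b²) = √(0.00014 + 0.03126) = 0.17718.
True dip = arctan(0.17718) = 10.05°, dipping toward N (azimuth ≈ 004°).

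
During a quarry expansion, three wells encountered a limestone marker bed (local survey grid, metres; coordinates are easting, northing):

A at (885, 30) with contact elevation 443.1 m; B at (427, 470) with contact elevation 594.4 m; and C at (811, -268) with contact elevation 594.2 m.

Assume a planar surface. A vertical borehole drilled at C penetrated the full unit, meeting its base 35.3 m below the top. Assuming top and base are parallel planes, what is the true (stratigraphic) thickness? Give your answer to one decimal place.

28.3 m

Two edge vectors: A→B = (-458, 440, 151.3), A→C = (-74, -298, 151.1).
Normal n = (A→B) × (A→C) = (111571.4, 58007.6, 169044).
So ∂z/∂easting = −n_x/n_z = −0.66001 and ∂z/∂northing = −n_y/n_z = −0.34315.
|∇z| = √(a²+b²) = 0.74389, so dip δ = arctan(0.74389) = 36.65°.
True thickness = vertical thickness × cos δ = 35.3 × cos 36.65° = 28.3 m.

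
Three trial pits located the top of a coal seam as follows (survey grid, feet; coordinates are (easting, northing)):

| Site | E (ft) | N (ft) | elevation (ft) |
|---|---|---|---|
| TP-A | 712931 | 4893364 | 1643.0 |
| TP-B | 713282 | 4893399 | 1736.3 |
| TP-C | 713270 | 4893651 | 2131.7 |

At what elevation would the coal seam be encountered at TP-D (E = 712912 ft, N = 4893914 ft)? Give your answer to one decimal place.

2506.8 ft

Let the plane be z = a·E + b·N + c.
TP-B−TP-A: 351a + 35b = 93.3;  TP-C−TP-A: 339a + 287b = 488.7.
Solving gives a = 0.108837429, b = 1.574230354.
Then c = 1643 − a·712931 − b·4893364 = −7779232.72.
At (712912, 4893914): z = 77591.5 + 7704148.0 − 7779232.72 = 2506.8 ft.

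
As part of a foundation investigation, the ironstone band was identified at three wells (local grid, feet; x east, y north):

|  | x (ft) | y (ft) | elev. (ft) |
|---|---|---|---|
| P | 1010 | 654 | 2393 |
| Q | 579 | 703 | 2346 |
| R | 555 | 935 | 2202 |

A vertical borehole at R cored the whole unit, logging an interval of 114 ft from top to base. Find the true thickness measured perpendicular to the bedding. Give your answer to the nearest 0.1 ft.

97.0 ft

Two edge vectors: P→Q = (-431, 49, -47), P→R = (-455, 281, -191).
Normal n = (P→Q) × (P→R) = (3848, -60936, -98816).
So ∂z/∂x = −n_x/n_z = 0.03894 and ∂z/∂y = −n_y/n_z = −0.61666.
|∇z| = √(a²+b²) = 0.61789, so dip δ = arctan(0.61789) = 31.71°.
True thickness = vertical thickness × cos δ = 114 × cos 31.71° = 97.0 ft.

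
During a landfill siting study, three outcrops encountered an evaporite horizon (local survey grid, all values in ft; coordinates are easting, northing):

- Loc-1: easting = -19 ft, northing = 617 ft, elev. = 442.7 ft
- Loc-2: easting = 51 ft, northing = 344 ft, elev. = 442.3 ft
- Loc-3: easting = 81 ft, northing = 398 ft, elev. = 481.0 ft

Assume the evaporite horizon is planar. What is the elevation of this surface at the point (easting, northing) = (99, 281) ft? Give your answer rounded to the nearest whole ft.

470 ft

Let the plane be z = a·easting + b·northing + c.
Loc-2−Loc-1: 70a − 273b = −0.4;  Loc-3−Loc-1: 100a − 219b = 38.3.
Solving gives a = 0.88083, b = 0.22732.
Then c = 442.7 − a·-19 − b·617 = 319.18.
At (99, 281): z = 87.2 + 63.9 + 319.18 = 470.3 ft.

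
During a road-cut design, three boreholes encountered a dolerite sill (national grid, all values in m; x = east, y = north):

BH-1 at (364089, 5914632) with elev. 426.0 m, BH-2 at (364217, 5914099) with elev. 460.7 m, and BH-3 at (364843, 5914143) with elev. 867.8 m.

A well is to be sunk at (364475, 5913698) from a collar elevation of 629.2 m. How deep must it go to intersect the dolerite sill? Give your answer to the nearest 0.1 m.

38.3 m

Let the plane be z = a·x + b·y + c.
BH-2−BH-1: 128a − 533b = 34.7;  BH-3−BH-1: 754a − 489b = 441.8.
Solving gives a = 0.644024581, b = 0.089559374.
Then c = 426 − a·364089 − b·5914632 = −763767.00.
At (364475, 5913698): z_contact = 234730.86 + 529627.09 − 763767.00 = 590.95 m.
Depth below ground = 629.2 − 590.95 = 38.3 m.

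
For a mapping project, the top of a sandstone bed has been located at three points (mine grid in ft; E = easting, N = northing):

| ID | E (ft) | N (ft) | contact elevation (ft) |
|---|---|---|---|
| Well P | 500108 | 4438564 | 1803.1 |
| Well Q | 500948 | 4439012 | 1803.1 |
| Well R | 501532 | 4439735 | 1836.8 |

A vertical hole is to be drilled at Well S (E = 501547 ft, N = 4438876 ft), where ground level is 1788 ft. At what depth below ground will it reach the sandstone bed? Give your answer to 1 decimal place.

Two edge vectors: Well P→Well Q = (840, 448, 0), Well P→Well R = (1424, 1171, 33.7).
Normal n = (Well P→Well Q) × (Well P→Well R) = (15097.6, -28308, 345688).
So ∂z/∂E = −n_x/n_z = −0.043674064 and ∂z/∂N = −n_y/n_z = 0.081888871.
Intercept c from Well P: 1803.1 + 21841.75 − 363468.99 = −339824.15.
At (501547, 4438876): z_contact = −21904.60 + 363494.54 − 339824.15 = 1765.80 ft.
Depth below ground = 1788 − 1765.80 = 22.2 ft.

22.2 ft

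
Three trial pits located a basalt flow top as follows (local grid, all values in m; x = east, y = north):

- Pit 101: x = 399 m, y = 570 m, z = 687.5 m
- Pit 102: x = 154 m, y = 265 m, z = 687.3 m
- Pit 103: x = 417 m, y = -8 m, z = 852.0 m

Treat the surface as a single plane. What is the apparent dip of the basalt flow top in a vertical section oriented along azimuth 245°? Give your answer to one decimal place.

11.0°

Let the plane be z = a·x + b·y + c.
Pit 102−Pit 101: −245a − 305b = −0.2;  Pit 103−Pit 101: 18a − 578b = 164.5.
Solving gives a = 0.34186, b = −0.27396.
Unit vector along 245° is (sin 245°, cos 245°) = (-0.9063, -0.4226).
Slope in that direction = a·(-0.9063) + b·(-0.4226) = −0.19405.
Apparent dip = arctan|0.19405| = 11.0° (true dip is 23.7°, so apparent ≤ true as expected).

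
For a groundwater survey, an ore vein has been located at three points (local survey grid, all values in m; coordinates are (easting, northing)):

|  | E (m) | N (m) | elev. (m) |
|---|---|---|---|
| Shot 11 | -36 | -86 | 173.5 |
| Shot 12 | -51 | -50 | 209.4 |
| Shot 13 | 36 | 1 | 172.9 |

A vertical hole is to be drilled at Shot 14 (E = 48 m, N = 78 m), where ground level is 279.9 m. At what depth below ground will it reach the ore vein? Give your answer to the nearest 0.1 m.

Two edge vectors: Shot 11→Shot 12 = (-15, 36, 35.9), Shot 11→Shot 13 = (72, 87, -0.6).
Normal n = (Shot 11→Shot 12) × (Shot 11→Shot 13) = (-3144.9, 2575.8, -3897).
So ∂z/∂E = −n_x/n_z = −0.80701 and ∂z/∂N = −n_y/n_z = 0.66097.
Intercept c from Shot 11: 173.5 − 29.05 + 56.84 = 201.29.
At (48, 78): z_contact = −38.74 + 51.56 + 201.29 = 214.11 m.
Depth below ground = 279.9 − 214.11 = 65.8 m.

65.8 m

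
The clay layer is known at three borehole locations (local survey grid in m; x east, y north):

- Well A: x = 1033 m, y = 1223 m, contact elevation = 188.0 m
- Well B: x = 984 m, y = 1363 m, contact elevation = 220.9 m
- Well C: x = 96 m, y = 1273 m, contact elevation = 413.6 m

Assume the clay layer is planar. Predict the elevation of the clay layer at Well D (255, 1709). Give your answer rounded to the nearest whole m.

444 m

Two edge vectors: Well A→Well B = (-49, 140, 32.9), Well A→Well C = (-937, 50, 225.6).
Normal n = (Well A→Well B) × (Well A→Well C) = (29939, -19772.9, 128730).
So ∂z/∂x = −n_x/n_z = −0.23257 and ∂z/∂y = −n_y/n_z = 0.15360.
Intercept c from Well A: 188 + 240.25 − 187.85 = 240.39.
At (255, 1709): z = −59.3 + 262.5 + 240.39 = 443.6 m.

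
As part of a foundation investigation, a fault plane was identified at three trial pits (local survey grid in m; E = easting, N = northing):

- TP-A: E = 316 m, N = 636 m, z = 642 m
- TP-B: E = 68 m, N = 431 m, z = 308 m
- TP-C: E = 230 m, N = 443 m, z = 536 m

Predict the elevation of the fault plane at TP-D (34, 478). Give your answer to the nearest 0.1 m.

256.2 m

Two edge vectors: TP-A→TP-B = (-248, -205, -334), TP-A→TP-C = (-86, -193, -106).
Normal n = (TP-A→TP-B) × (TP-A→TP-C) = (-42732, 2436, 30234).
So ∂z/∂E = −n_x/n_z = 1.41338 and ∂z/∂N = −n_y/n_z = −0.08057.
Intercept c from TP-A: 642 − 446.63 + 51.24 = 246.62.
At (34, 478): z = 48.1 − 38.5 + 246.62 = 256.2 m.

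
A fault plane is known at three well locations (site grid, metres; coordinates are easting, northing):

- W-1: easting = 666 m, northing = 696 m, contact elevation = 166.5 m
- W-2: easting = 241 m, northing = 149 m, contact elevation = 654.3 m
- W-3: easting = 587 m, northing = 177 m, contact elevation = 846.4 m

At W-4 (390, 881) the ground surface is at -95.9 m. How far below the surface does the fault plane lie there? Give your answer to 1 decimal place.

Let the plane be z = a·easting + b·northing + c.
W-2−W-1: −425a − 547b = 487.8;  W-3−W-1: −79a − 519b = 679.9.
Solving gives a = 0.66946, b = −1.41192.
Then c = 166.5 − a·666 − b·696 = 703.34.
At (390, 881): z_contact = 261.09 − 1243.90 + 703.34 = -279.48 m.
Depth below ground = -95.9 − (-279.48) = 183.6 m.

183.6 m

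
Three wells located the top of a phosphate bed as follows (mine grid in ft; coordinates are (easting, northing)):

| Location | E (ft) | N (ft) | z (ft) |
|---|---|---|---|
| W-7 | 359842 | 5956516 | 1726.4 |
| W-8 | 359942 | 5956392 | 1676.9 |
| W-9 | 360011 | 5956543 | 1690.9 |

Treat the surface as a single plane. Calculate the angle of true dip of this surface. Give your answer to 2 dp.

17.57°

Two edge vectors: W-7→W-8 = (100, -124, -49.5), W-7→W-9 = (169, 27, -35.5).
Normal n = (W-7→W-8) × (W-7→W-9) = (5738.5, -4815.5, 23656).
So ∂z/∂E = −n_x/n_z = −0.24258 and ∂z/∂N = −n_y/n_z = 0.20356.
Gradient magnitude |∇z| = √(a² + b²) = √(0.05885 + 0.04144) = 0.31668.
True dip = arctan(0.31668) = 17.57°, dipping toward SE (azimuth ≈ 130°).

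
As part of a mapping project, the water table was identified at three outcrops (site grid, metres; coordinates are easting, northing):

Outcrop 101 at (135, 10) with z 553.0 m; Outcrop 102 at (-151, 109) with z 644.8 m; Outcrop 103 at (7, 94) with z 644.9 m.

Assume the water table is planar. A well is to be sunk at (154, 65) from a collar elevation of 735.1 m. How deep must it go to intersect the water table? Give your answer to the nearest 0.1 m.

109.4 m

Two edge vectors: Outcrop 101→Outcrop 102 = (-286, 99, 91.8), Outcrop 101→Outcrop 103 = (-128, 84, 91.9).
Normal n = (Outcrop 101→Outcrop 102) × (Outcrop 101→Outcrop 103) = (1386.9, 14533, -11352).
So ∂z/∂easting = −n_x/n_z = 0.12217 and ∂z/∂northing = −n_y/n_z = 1.28021.
Intercept c from Outcrop 101: 553 − 16.49 − 12.80 = 523.70.
At (154, 65): z_contact = 18.81 + 83.21 + 523.70 = 625.73 m.
Depth below ground = 735.1 − 625.73 = 109.4 m.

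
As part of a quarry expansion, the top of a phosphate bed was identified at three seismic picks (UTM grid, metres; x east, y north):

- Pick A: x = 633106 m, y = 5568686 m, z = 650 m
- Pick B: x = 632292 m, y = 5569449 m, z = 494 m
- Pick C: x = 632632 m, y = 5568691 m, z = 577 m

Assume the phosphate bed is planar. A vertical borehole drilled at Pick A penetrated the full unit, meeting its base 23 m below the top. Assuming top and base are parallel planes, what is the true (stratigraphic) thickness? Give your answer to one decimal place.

Let the plane be z = a·x + b·y + c.
Pick B−Pick A: −814a + 763b = −156;  Pick C−Pick A: −474a + 5b = −73.
Solving gives a = 0.15358, b = −0.04061.
|∇z| = √(a²+b²) = 0.15886, so dip δ = arctan(0.15886) = 9.03°.
True thickness = vertical thickness × cos δ = 23 × cos 9.03° = 22.7 m.

22.7 m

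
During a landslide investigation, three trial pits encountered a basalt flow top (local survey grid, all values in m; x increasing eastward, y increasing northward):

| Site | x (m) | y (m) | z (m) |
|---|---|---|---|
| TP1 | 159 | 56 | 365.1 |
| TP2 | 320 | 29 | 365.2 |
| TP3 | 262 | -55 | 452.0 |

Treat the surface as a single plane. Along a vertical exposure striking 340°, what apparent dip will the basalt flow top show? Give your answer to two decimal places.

Two edge vectors: TP1→TP2 = (161, -27, 0.1), TP1→TP3 = (103, -111, 86.9).
Normal n = (TP1→TP2) × (TP1→TP3) = (-2335.2, -13980.6, -15090).
So ∂z/∂x = −n_x/n_z = −0.15475 and ∂z/∂y = −n_y/n_z = −0.92648.
Unit vector along 340° is (sin 340°, cos 340°) = (-0.3420, 0.9397).
Slope in that direction = a·(-0.3420) + b·(0.9397) = −0.81768.
Apparent dip = arctan|0.81768| = 39.27° (true dip is 43.2°, so apparent ≤ true as expected).

39.27°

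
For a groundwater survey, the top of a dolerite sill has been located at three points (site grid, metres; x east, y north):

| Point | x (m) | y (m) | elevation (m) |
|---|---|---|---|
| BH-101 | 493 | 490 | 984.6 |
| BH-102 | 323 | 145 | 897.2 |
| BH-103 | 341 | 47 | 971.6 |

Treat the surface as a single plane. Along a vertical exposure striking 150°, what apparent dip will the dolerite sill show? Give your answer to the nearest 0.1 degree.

49.4°

Let the plane be z = a·x + b·y + c.
BH-102−BH-101: −170a − 345b = −87.4;  BH-103−BH-101: −152a − 443b = −13.
Solving gives a = 1.49686, b = −0.48425.
Unit vector along 150° is (sin 150°, cos 150°) = (0.5000, -0.8660).
Slope in that direction = a·(0.5000) + b·(-0.8660) = 1.16780.
Apparent dip = arctan|1.16780| = 49.4° (true dip is 57.6°, so apparent ≤ true as expected).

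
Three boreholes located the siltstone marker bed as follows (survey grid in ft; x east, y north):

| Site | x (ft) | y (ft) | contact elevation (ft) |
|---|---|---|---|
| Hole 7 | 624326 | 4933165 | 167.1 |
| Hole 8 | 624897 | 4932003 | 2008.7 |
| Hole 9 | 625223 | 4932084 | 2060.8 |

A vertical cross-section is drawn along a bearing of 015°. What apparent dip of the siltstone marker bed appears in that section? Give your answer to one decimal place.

49.5°

Let the plane be z = a·x + b·y + c.
Hole 8−Hole 7: 571a − 1162b = 1841.6;  Hole 9−Hole 7: 897a − 1081b = 1893.7.
Solving gives a = 0.49336, b = −1.34242.
Unit vector along 015° is (sin 15°, cos 15°) = (0.2588, 0.9659).
Slope in that direction = a·(0.2588) + b·(0.9659) = −1.16899.
Apparent dip = arctan|1.16899| = 49.5° (true dip is 55.0°, so apparent ≤ true as expected).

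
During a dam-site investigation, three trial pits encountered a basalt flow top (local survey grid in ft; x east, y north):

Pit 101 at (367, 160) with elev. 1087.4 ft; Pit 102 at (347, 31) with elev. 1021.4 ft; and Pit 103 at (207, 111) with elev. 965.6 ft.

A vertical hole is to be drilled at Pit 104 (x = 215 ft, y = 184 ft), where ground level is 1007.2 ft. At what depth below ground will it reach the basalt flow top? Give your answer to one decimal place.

6.4 ft

Two edge vectors: Pit 101→Pit 102 = (-20, -129, -66), Pit 101→Pit 103 = (-160, -49, -121.8).
Normal n = (Pit 101→Pit 102) × (Pit 101→Pit 103) = (12478.2, 8124, -19660).
So ∂z/∂x = −n_x/n_z = 0.63470 and ∂z/∂y = −n_y/n_z = 0.41322.
Intercept c from Pit 101: 1087.4 − 232.93 − 66.12 = 788.35.
At (215, 184): z_contact = 136.46 + 76.03 + 788.35 = 1000.84 ft.
Depth below ground = 1007.2 − 1000.84 = 6.4 ft.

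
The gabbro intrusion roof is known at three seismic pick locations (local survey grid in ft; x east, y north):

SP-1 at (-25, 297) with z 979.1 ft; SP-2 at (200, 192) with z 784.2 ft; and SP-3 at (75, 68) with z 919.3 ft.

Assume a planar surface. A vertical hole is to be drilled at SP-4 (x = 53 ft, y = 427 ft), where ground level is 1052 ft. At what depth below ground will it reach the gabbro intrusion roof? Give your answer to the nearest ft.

Let the plane be z = a·x + b·y + c.
SP-2−SP-1: 225a − 105b = −194.9;  SP-3−SP-1: 100a − 229b = −59.8.
Solving gives a = −0.93487, b = −0.14711.
Then c = 979.1 − a·-25 − b·297 = 999.42.
At (53, 427): z_contact = −49.5 − 62.8 + 999.42 = 887.1 ft.
Depth below ground = 1052 − 887.1 = 165 ft.

165 ft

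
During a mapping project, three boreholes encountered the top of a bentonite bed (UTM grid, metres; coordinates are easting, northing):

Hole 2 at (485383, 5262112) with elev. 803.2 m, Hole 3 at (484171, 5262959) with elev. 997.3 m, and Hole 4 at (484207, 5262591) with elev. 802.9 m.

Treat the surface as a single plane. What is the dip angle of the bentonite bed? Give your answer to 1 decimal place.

Two edge vectors: Hole 2→Hole 3 = (-1212, 847, 194.1), Hole 2→Hole 4 = (-1176, 479, -0.3).
Normal n = (Hole 2→Hole 3) × (Hole 2→Hole 4) = (-93228, -228625.2, 415524).
So ∂z/∂easting = −n_x/n_z = 0.22436 and ∂z/∂northing = −n_y/n_z = 0.55021.
Gradient magnitude |∇z| = √(a² + b²) = √(0.05034 + 0.30273) = 0.59420.
True dip = arctan(0.59420) = 30.7°, dipping toward SSW (azimuth ≈ 202°).

30.7°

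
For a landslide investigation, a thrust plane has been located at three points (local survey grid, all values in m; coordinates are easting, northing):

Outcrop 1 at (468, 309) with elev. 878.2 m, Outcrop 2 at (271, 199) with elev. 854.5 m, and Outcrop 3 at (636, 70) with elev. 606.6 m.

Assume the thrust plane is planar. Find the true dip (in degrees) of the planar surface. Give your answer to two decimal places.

Two edge vectors: Outcrop 1→Outcrop 2 = (-197, -110, -23.7), Outcrop 1→Outcrop 3 = (168, -239, -271.6).
Normal n = (Outcrop 1→Outcrop 2) × (Outcrop 1→Outcrop 3) = (24211.7, -57486.8, 65563).
So ∂z/∂easting = −n_x/n_z = −0.36929 and ∂z/∂northing = −n_y/n_z = 0.87682.
Gradient magnitude |∇z| = √(a² + b²) = √(0.13637 + 0.76881) = 0.95141.
True dip = arctan(0.95141) = 43.57°, dipping toward SSE (azimuth ≈ 157°).

43.57°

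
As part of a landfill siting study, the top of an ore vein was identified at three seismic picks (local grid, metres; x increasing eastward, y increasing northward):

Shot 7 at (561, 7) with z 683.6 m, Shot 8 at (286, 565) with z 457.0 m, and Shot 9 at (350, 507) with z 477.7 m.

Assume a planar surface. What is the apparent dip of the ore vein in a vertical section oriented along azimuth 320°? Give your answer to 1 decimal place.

16.2°

Two edge vectors: Shot 7→Shot 8 = (-275, 558, -226.6), Shot 7→Shot 9 = (-211, 500, -205.9).
Normal n = (Shot 7→Shot 8) × (Shot 7→Shot 9) = (-1592.2, -8809.9, -19762).
So ∂z/∂x = −n_x/n_z = −0.08057 and ∂z/∂y = −n_y/n_z = −0.44580.
Unit vector along 320° is (sin 320°, cos 320°) = (-0.6428, 0.7660).
Slope in that direction = a·(-0.6428) + b·(0.7660) = −0.28971.
Apparent dip = arctan|0.28971| = 16.2° (true dip is 24.4°, so apparent ≤ true as expected).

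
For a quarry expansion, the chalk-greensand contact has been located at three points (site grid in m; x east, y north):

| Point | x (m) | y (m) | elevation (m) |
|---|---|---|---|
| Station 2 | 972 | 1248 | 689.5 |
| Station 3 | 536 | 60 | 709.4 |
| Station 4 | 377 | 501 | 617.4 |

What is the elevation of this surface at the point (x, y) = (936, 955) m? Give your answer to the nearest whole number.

713 m

Two edge vectors: Station 2→Station 3 = (-436, -1188, 19.9), Station 2→Station 4 = (-595, -747, -72.1).
Normal n = (Station 2→Station 3) × (Station 2→Station 4) = (100520.1, -43276.1, -381168).
So ∂z/∂x = −n_x/n_z = 0.26372 and ∂z/∂y = −n_y/n_z = −0.11354.
Intercept c from Station 2: 689.5 − 256.33 + 141.69 = 574.86.
At (936, 955): z = 246.8 − 108.4 + 574.86 = 713.3 m.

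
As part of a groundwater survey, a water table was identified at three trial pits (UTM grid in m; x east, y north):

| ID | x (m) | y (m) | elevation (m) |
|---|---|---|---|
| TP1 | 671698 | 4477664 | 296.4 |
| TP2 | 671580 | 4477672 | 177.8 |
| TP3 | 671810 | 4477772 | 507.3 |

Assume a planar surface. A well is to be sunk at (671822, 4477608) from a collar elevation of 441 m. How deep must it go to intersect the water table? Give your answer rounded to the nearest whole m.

Two edge vectors: TP1→TP2 = (-118, 8, -118.6), TP1→TP3 = (112, 108, 210.9).
Normal n = (TP1→TP2) × (TP1→TP3) = (14496, 11603, -13640).
So ∂z/∂x = −n_x/n_z = 1.06275660 and ∂z/∂y = −n_y/n_z = 0.85065982.
Intercept c from TP1: 296.4 − 713851.48 − 3808968.87 = −4522523.95.
At (671822, 4477608): z_contact = 713983.3 + 3808921.2 − 4522523.95 = 380.5 m.
Depth below ground = 441 − 380.5 = 60 m.

60 m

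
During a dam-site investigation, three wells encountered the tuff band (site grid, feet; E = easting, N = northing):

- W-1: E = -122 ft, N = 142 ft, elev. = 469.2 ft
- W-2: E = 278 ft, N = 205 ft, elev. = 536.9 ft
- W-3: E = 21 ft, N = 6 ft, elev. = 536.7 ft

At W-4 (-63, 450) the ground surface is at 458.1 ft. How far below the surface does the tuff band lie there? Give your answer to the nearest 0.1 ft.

60.5 ft

Let the plane be z = a·E + b·N + c.
W-2−W-1: 400a + 63b = 67.7;  W-3−W-1: 143a − 136b = 67.5.
Solving gives a = 0.21227, b = −0.27313.
Then c = 469.2 − a·-122 − b·142 = 533.88.
At (-63, 450): z_contact = −13.37 − 122.91 + 533.88 = 397.60 ft.
Depth below ground = 458.1 − 397.60 = 60.5 ft.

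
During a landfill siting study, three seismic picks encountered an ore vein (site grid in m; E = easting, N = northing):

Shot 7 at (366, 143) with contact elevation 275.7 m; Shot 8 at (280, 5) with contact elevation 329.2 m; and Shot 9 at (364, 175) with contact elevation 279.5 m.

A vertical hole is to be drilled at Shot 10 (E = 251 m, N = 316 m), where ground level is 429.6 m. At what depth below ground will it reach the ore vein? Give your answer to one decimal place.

56.4 m

Let the plane be z = a·E + b·N + c.
Shot 8−Shot 7: −86a − 138b = 53.5;  Shot 9−Shot 7: −2a + 32b = 3.8.
Solving gives a = −0.73857, b = 0.07259.
Then c = 275.7 − a·366 − b·143 = 535.64.
At (251, 316): z_contact = −185.38 + 22.94 + 535.64 = 373.19 m.
Depth below ground = 429.6 − 373.19 = 56.4 m.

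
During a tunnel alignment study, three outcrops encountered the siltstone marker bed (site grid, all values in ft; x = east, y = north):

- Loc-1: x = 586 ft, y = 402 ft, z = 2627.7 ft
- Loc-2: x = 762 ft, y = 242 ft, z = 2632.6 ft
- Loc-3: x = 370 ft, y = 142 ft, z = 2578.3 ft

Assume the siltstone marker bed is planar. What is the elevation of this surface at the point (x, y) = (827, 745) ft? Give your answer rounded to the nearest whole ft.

2688 ft

Two edge vectors: Loc-1→Loc-2 = (176, -160, 4.9), Loc-1→Loc-3 = (-216, -260, -49.4).
Normal n = (Loc-1→Loc-2) × (Loc-1→Loc-3) = (9178, 7636, -80320).
So ∂z/∂x = −n_x/n_z = 0.11427 and ∂z/∂y = −n_y/n_z = 0.09507.
Intercept c from Loc-1: 2627.7 − 66.96 − 38.22 = 2522.52.
At (827, 745): z = 94.5 + 70.8 + 2522.52 = 2687.8 ft.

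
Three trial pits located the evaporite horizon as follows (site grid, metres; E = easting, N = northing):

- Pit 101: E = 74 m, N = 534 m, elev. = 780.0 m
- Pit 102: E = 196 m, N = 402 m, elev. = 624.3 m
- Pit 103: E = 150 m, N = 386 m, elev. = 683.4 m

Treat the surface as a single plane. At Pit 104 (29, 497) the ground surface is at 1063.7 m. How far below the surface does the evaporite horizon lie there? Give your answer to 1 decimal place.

225.8 m

Let the plane be z = a·E + b·N + c.
Pit 102−Pit 101: 122a − 132b = −155.7;  Pit 103−Pit 101: 76a − 148b = −96.6.
Solving gives a = −1.28270, b = −0.00598.
Then c = 780 − a·74 − b·534 = 878.11.
At (29, 497): z_contact = −37.20 − 2.97 + 878.11 = 837.94 m.
Depth below ground = 1063.7 − 837.94 = 225.8 m.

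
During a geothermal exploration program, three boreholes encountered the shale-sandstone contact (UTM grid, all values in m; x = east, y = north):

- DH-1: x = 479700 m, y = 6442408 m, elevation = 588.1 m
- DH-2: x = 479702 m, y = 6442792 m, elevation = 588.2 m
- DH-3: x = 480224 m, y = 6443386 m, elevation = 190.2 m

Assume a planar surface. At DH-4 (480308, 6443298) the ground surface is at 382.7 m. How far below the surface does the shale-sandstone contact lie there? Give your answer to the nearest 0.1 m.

Let the plane be z = a·x + b·y + c.
DH-2−DH-1: 2a + 384b = 0.1;  DH-3−DH-1: 524a + 978b = −397.9.
Solving gives a = −0.767295995, b = 0.004256750.
Then c = 588.1 − a·479700 − b·6442408 = 341236.27.
At (480308, 6443298): z_contact = −368538.40 + 27427.51 + 341236.27 = 125.37 m.
Depth below ground = 382.7 − 125.37 = 257.3 m.

257.3 m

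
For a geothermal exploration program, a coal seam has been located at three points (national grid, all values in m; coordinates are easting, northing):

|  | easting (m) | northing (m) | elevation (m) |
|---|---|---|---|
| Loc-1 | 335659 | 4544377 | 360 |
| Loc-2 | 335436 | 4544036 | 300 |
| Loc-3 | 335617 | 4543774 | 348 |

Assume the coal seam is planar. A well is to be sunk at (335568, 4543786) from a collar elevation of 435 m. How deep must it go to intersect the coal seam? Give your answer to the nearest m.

100 m

Let the plane be z = a·easting + b·northing + c.
Loc-2−Loc-1: −223a − 341b = −60;  Loc-3−Loc-1: −42a − 603b = −12.
Solving gives a = 0.26707284, b = 0.00129841.
Then c = 360 − a·335659 − b·4544377 = −95185.86.
At (335568, 4543786): z_contact = 89621.1 + 5899.7 − 95185.86 = 334.9 m.
Depth below ground = 435 − 334.9 = 100 m.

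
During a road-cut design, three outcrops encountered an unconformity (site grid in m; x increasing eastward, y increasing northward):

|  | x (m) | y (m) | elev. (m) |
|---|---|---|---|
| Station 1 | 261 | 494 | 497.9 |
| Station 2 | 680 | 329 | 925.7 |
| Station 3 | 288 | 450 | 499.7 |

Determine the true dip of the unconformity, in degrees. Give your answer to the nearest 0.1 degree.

56.9°

Let the plane be z = a·x + b·y + c.
Station 2−Station 1: 419a − 165b = 427.8;  Station 3−Station 1: 27a − 44b = 1.8.
Solving gives a = 1.32510, b = 0.77222.
Gradient magnitude |∇z| = √(a² + b²) = √(1.75589 + 0.59632) = 1.53369.
True dip = arctan(1.53369) = 56.9°, dipping toward WSW (azimuth ≈ 240°).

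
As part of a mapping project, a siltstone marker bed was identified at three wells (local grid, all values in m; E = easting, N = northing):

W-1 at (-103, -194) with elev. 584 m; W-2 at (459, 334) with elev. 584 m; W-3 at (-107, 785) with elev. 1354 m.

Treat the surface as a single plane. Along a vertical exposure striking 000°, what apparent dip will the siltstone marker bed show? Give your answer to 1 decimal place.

Two edge vectors: W-1→W-2 = (562, 528, 0), W-1→W-3 = (-4, 979, 770).
Normal n = (W-1→W-2) × (W-1→W-3) = (406560, -432740, 552310).
So ∂z/∂E = −n_x/n_z = −0.73611 and ∂z/∂N = −n_y/n_z = 0.78351.
Unit vector along 000° is (sin 0°, cos 0°) = (0.0000, 1.0000).
Slope in that direction = a·(0.0000) + b·(1.0000) = 0.78351.
Apparent dip = arctan|0.78351| = 38.1° (true dip is 47.1°, so apparent ≤ true as expected).

38.1°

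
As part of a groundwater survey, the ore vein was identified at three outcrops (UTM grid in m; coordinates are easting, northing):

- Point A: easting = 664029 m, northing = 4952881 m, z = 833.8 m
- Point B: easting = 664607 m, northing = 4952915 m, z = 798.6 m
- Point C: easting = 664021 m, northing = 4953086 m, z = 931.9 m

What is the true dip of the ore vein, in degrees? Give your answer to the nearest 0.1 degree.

Two edge vectors: Point A→Point B = (578, 34, -35.2), Point A→Point C = (-8, 205, 98.1).
Normal n = (Point A→Point B) × (Point A→Point C) = (10551.4, -56420.2, 118762).
So ∂z/∂easting = −n_x/n_z = −0.08884 and ∂z/∂northing = −n_y/n_z = 0.47507.
Gradient magnitude |∇z| = √(a² + b²) = √(0.00789 + 0.22569) = 0.48331.
True dip = arctan(0.48331) = 25.8°, dipping toward S (azimuth ≈ 169°).

25.8°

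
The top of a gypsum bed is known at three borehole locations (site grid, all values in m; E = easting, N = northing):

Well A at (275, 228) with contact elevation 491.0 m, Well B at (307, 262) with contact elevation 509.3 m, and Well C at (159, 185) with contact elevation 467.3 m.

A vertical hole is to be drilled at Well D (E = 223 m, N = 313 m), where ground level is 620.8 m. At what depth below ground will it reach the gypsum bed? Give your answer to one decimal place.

Two edge vectors: Well A→Well B = (32, 34, 18.3), Well A→Well C = (-116, -43, -23.7).
Normal n = (Well A→Well B) × (Well A→Well C) = (-18.9, -1364.4, 2568).
So ∂z/∂E = −n_x/n_z = 0.00736 and ∂z/∂N = −n_y/n_z = 0.53131.
Intercept c from Well A: 491 − 2.02 − 121.14 = 367.84.
At (223, 313): z_contact = 1.64 + 166.30 + 367.84 = 535.78 m.
Depth below ground = 620.8 − 535.78 = 85.0 m.

85.0 m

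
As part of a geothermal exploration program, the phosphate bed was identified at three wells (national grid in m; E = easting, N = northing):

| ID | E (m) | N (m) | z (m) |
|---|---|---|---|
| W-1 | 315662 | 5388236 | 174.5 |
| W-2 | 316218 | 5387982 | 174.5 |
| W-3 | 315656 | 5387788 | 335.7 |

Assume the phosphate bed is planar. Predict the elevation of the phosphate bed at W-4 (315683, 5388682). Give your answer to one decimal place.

Two edge vectors: W-1→W-2 = (556, -254, 0), W-1→W-3 = (-6, -448, 161.2).
Normal n = (W-1→W-2) × (W-1→W-3) = (-40944.8, -89627.2, -250612).
So ∂z/∂E = −n_x/n_z = −0.163379248 and ∂z/∂N = −n_y/n_z = −0.357633314.
Intercept c from W-1: 174.5 + 51572.62 + 1927012.70 = 1978759.82.
At (315683, 5388682): z = −51576.1 − 1927172.2 + 1978759.82 = 11.6 m.

11.6 m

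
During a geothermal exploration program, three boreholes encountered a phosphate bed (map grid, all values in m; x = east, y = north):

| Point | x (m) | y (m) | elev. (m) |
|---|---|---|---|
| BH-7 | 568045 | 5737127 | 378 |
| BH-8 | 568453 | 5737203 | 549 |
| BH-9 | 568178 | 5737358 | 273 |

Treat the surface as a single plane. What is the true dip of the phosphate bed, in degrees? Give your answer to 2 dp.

Two edge vectors: BH-7→BH-8 = (408, 76, 171), BH-7→BH-9 = (133, 231, -105).
Normal n = (BH-7→BH-8) × (BH-7→BH-9) = (-47481, 65583, 84140).
So ∂z/∂x = −n_x/n_z = 0.56431 and ∂z/∂y = −n_y/n_z = −0.77945.
Gradient magnitude |∇z| = √(a² + b²) = √(0.31845 + 0.60754) = 0.96228.
True dip = arctan(0.96228) = 43.90°, dipping toward NW (azimuth ≈ 324°).

43.90°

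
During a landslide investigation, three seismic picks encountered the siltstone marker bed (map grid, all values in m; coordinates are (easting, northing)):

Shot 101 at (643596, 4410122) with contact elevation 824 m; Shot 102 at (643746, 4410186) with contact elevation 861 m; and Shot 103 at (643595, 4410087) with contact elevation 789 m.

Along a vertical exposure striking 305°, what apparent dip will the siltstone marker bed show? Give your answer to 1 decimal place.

36.0°

Two edge vectors: Shot 101→Shot 102 = (150, 64, 37), Shot 101→Shot 103 = (-1, -35, -35).
Normal n = (Shot 101→Shot 102) × (Shot 101→Shot 103) = (-945, 5213, -5186).
So ∂z/∂E = −n_x/n_z = −0.18222 and ∂z/∂N = −n_y/n_z = 1.00521.
Unit vector along 305° is (sin 305°, cos 305°) = (-0.8192, 0.5736).
Slope in that direction = a·(-0.8192) + b·(0.5736) = 0.72583.
Apparent dip = arctan|0.72583| = 36.0° (true dip is 45.6°, so apparent ≤ true as expected).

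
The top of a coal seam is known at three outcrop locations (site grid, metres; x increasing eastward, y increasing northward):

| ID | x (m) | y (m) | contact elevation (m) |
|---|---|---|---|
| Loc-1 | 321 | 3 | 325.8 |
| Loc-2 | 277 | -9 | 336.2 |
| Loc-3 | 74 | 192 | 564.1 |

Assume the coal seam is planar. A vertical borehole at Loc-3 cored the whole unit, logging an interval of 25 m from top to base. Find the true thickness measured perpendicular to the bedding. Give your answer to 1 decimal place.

Let the plane be z = a·x + b·y + c.
Loc-2−Loc-1: −44a − 12b = 10.4;  Loc-3−Loc-1: −247a + 189b = 238.3.
Solving gives a = −0.42777, b = 0.70181.
|∇z| = √(a²+b²) = 0.82190, so dip δ = arctan(0.82190) = 39.42°.
True thickness = vertical thickness × cos δ = 25 × cos 39.42° = 19.3 m.

19.3 m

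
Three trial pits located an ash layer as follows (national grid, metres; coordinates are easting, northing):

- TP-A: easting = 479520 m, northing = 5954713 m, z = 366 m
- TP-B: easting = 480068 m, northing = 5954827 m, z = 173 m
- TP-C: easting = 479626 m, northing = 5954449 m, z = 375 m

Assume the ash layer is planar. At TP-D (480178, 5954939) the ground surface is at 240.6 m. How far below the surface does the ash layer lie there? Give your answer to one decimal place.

Two edge vectors: TP-A→TP-B = (548, 114, -193), TP-A→TP-C = (106, -264, 9).
Normal n = (TP-A→TP-B) × (TP-A→TP-C) = (-49926, -25390, -156756).
So ∂z/∂easting = −n_x/n_z = −0.318494986 and ∂z/∂northing = −n_y/n_z = −0.161971472.
Intercept c from TP-A: 366 + 152724.72 + 964493.63 = 1117584.34.
At (480178, 5954939): z_contact = −152934.29 − 964530.23 + 1117584.34 = 119.82 m.
Depth below ground = 240.6 − 119.82 = 120.8 m.

120.8 m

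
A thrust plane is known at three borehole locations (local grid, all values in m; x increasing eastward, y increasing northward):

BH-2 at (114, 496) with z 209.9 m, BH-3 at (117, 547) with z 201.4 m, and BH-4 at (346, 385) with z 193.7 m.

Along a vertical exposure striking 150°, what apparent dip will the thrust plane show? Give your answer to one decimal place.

3.7°

Two edge vectors: BH-2→BH-3 = (3, 51, -8.5), BH-2→BH-4 = (232, -111, -16.2).
Normal n = (BH-2→BH-3) × (BH-2→BH-4) = (-1769.7, -1923.4, -12165).
So ∂z/∂x = −n_x/n_z = −0.14547 and ∂z/∂y = −n_y/n_z = −0.15811.
Unit vector along 150° is (sin 150°, cos 150°) = (0.5000, -0.8660).
Slope in that direction = a·(0.5000) + b·(-0.8660) = 0.06419.
Apparent dip = arctan|0.06419| = 3.7° (true dip is 12.1°, so apparent ≤ true as expected).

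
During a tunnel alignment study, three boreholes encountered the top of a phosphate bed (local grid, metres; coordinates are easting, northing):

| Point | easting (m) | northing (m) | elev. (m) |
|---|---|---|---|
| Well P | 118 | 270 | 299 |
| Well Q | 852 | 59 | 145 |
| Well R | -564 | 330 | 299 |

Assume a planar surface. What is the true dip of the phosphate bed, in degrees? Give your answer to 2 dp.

46.55°

Let the plane be z = a·easting + b·northing + c.
Well Q−Well P: 734a − 211b = −154;  Well R−Well P: −682a + 60b = 0.
Solving gives a = 0.09253, b = 1.05173.
Gradient magnitude |∇z| = √(a² + b²) = √(0.00856 + 1.10614) = 1.05579.
True dip = arctan(1.05579) = 46.55°, dipping toward S (azimuth ≈ 185°).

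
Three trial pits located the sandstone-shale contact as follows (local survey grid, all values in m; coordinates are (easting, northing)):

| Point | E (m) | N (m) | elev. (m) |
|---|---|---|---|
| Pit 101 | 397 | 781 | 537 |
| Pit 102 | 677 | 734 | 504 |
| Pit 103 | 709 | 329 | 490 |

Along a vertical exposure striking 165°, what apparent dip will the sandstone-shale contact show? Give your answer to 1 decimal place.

3.1°

Let the plane be z = a·E + b·N + c.
Pit 102−Pit 101: 280a − 47b = −33;  Pit 103−Pit 101: 312a − 452b = −47.
Solving gives a = −0.11356, b = 0.02560.
Unit vector along 165° is (sin 165°, cos 165°) = (0.2588, -0.9659).
Slope in that direction = a·(0.2588) + b·(-0.9659) = −0.05411.
Apparent dip = arctan|0.05411| = 3.1° (true dip is 6.6°, so apparent ≤ true as expected).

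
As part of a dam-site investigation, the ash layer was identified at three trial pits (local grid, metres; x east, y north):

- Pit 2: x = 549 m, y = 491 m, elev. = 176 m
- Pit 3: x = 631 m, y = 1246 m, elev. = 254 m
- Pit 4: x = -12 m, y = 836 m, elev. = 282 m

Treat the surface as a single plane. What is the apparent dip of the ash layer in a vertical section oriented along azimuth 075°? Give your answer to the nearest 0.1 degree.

Two edge vectors: Pit 2→Pit 3 = (82, 755, 78), Pit 2→Pit 4 = (-561, 345, 106).
Normal n = (Pit 2→Pit 3) × (Pit 2→Pit 4) = (53120, -52450, 451845).
So ∂z/∂x = −n_x/n_z = −0.11756 and ∂z/∂y = −n_y/n_z = 0.11608.
Unit vector along 075° is (sin 75°, cos 75°) = (0.9659, 0.2588).
Slope in that direction = a·(0.9659) + b·(0.2588) = −0.08351.
Apparent dip = arctan|0.08351| = 4.8° (true dip is 9.4°, so apparent ≤ true as expected).

4.8°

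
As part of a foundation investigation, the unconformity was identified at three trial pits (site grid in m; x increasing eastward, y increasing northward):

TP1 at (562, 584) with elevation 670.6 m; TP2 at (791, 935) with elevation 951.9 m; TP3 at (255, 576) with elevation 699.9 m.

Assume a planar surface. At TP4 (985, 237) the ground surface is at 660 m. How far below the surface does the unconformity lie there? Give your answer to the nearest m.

Let the plane be z = a·x + b·y + c.
TP2−TP1: 229a + 351b = 281.3;  TP3−TP1: −307a − 8b = 29.3.
Solving gives a = −0.11834, b = 0.87863.
Then c = 670.6 − a·562 − b·584 = 223.99.
At (985, 237): z_contact = −116.6 + 208.2 + 223.99 = 315.7 m.
Depth below ground = 660 − 315.7 = 344 m.

344 m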